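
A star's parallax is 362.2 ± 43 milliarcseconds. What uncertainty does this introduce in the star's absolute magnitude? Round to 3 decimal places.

σ_M = 0.258 mag

M = m − 5 log₁₀ d + 5 = m + 5 log₁₀ p + 5, so ∂M/∂p = 5/(p ln 10).
σ_M = (5/ln 10) · (σ_p/p) = 2.1715 × 43/362.2 = 2.1715 × 0.11872 = 0.2578.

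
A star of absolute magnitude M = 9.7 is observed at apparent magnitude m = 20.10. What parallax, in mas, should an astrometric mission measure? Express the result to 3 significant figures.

0.832 mas

m − M = 20.10 − 9.7 = 10.40.
d = 10^((m−M)/5 + 1) = 10^3.080 = 1202.3 pc.
p = 1/d = 1/1202.3 = 0.00083174 arcsec = 0.83174 mas.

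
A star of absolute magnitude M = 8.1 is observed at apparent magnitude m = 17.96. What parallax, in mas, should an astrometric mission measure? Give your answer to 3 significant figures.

m − M = 17.96 − 8.1 = 9.86.
d = 10^((m−M)/5 + 1) = 10^2.972 = 937.56 pc.
p = 1/d = 1/937.56 = 0.0010666 arcsec = 1.0666 mas.

1.07 mas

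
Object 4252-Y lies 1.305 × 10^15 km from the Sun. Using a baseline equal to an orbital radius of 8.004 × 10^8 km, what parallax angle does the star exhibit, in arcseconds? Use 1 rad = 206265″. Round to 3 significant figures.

0.127 arcsec

θ ≈ B/d = (8.004 × 10^8) / (1.305 × 10^15) = 6.1333 × 10^-7 rad.
In arcseconds: 6.1333 × 10^-7 × 206265 = 0.12651″.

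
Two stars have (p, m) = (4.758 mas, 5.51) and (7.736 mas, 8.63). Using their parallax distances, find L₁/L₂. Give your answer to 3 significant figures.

d₁ = 1/p₁ = 1/0.004758″ = 210.17 pc; d₂ = 1/p₂ = 1/0.007736″ = 129.27 pc.
M₁ = m₁ − 5 log₁₀ d₁ + 5 = 5.51 − 11.6129 + 5 = -1.1029.
M₂ = 8.63 − 10.5575 + 5 = 3.0725.
L₁/L₂ = 10^(0.4(M₂ − M₁)) = 10^(0.4 × 4.1754) = 10^1.67016 = 46.791.

L₁/L₂ = 46.8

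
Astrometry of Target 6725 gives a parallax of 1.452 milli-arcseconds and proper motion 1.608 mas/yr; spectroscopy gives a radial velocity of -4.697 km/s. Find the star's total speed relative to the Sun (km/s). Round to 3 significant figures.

7.04 km/s

d = 1/p = 1/0.001452″ = 688.71 pc.
μ = 1.608 mas/yr = 0.001608 ″/yr.
v_t = 4.740 μ d = 4.740 × 0.001608 × 688.71 = 5.2493 km/s.
v = √(v_r² + v_t²) = √((-4.697)² + 5.2493²) = √49.617 = 7.0439 km/s.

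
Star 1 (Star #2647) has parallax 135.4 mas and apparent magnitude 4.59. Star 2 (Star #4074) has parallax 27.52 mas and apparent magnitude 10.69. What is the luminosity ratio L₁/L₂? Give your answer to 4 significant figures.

L₁/L₂ = 11.38

d₁ = 1/p₁ = 1/0.1354″ = 7.3855 pc; d₂ = 1/p₂ = 1/0.02752″ = 36.337 pc.
M₁ = m₁ − 5 log₁₀ d₁ + 5 = 4.59 − 4.3419 + 5 = 5.2481.
M₂ = 10.69 − 7.8017 + 5 = 7.8883.
L₁/L₂ = 10^(0.4(M₂ − M₁)) = 10^(0.4 × 2.6402) = 10^1.05608 = 11.378.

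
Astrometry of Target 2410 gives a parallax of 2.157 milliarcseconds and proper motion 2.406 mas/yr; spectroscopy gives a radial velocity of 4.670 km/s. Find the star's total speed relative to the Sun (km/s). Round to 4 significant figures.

d = 1/p = 1/0.002157″ = 463.61 pc.
μ = 2.406 mas/yr = 0.002406 ″/yr.
v_t = 4.740 μ d = 4.740 × 0.002406 × 463.61 = 5.2872 km/s.
v = √(v_r² + v_t²) = √(4.670² + 5.2872²) = √49.7634 = 7.0543 km/s.

7.054 km/s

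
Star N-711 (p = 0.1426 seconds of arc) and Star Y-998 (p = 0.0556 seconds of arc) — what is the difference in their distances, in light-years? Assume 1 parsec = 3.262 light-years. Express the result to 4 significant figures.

d_A = 1/0.1426″ = 7.0126 pc; d_B = 1/0.05560″ = 17.986 pc.
|d_B − d_A| = |17.986 − 7.0126| = 10.973 pc = 10.973 × 3.262 ly = 35.794 ly.

35.79 ly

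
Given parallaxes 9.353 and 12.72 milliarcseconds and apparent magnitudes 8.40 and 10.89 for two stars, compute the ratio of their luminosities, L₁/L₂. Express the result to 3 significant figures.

d₁ = 1/p₁ = 1/0.009353″ = 106.92 pc; d₂ = 1/p₂ = 1/0.01272″ = 78.616 pc.
M₁ = m₁ − 5 log₁₀ d₁ + 5 = 8.40 − 10.1453 + 5 = 3.2547.
M₂ = 10.89 − 9.4776 + 5 = 6.4124.
L₁/L₂ = 10^(0.4(M₂ − M₁)) = 10^(0.4 × 3.1577) = 10^1.26308 = 18.327.

L₁/L₂ = 18.3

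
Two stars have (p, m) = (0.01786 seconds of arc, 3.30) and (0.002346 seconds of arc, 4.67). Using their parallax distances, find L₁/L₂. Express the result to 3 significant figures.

L₁/L₂ = 0.0609

d₁ = 1/p₁ = 1/0.01786″ = 55.991 pc; d₂ = 1/p₂ = 1/0.002346″ = 426.26 pc.
M₁ = m₁ − 5 log₁₀ d₁ + 5 = 3.30 − 8.7406 + 5 = -0.4406.
M₂ = 4.67 − 13.1484 + 5 = -3.4784.
L₁/L₂ = 10^(0.4(M₂ − M₁)) = 10^(0.4 × (-3.0378)) = 10^(-1.21512) = 0.060937.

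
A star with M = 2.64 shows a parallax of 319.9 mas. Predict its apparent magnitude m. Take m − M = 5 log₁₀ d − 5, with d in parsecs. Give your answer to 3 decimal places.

m = 0.115

d = 1/p = 1/0.3199″ = 3.126 pc.
m − M = 5 log₁₀ d − 5 = 5 log₁₀(3.126) − 5 = 2.4749 − 5 = -2.5251.
m = M + (m − M) = 2.64 + (-2.5251) = 0.115.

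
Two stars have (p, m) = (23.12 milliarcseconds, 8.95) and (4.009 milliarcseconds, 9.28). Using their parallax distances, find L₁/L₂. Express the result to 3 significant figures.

d₁ = 1/p₁ = 1/0.02312″ = 43.253 pc; d₂ = 1/p₂ = 1/0.004009″ = 249.44 pc.
M₁ = m₁ − 5 log₁₀ d₁ + 5 = 8.95 − 8.1801 + 5 = 5.7699.
M₂ = 9.28 − 11.9848 + 5 = 2.2952.
L₁/L₂ = 10^(0.4(M₂ − M₁)) = 10^(0.4 × (-3.4747)) = 10^(-1.38988) = 0.040749.

L₁/L₂ = 0.0407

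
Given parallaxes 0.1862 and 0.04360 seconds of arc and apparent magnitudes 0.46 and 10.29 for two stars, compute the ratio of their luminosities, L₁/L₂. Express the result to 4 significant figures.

d₁ = 1/p₁ = 1/0.1862″ = 5.3706 pc; d₂ = 1/p₂ = 1/0.04360″ = 22.936 pc.
M₁ = m₁ − 5 log₁₀ d₁ + 5 = 0.46 − 3.6501 + 5 = 1.8099.
M₂ = 10.29 − 6.8026 + 5 = 8.4874.
L₁/L₂ = 10^(0.4(M₂ − M₁)) = 10^(0.4 × 6.6775) = 10^2.67100 = 468.81.

L₁/L₂ = 468.8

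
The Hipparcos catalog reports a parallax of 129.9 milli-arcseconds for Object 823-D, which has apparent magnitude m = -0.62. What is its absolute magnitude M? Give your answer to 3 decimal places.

M = -0.052

d = 1/p = 1/0.1299″ = 7.6982 pc.
m − M = 5 log₁₀(7.6982) − 5 = 4.4319 − 5 = -0.5681.
M = m − (m − M) = -0.62 − (-0.5681) = -0.052.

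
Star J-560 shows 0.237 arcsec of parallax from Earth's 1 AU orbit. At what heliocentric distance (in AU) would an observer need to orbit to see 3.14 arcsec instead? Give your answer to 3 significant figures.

13.2 AU

Parallax scales linearly with baseline: p ∝ B, so B = p_target / p_Earth × 1 AU.
B = 3.14 / 0.237 = 13.249 AU.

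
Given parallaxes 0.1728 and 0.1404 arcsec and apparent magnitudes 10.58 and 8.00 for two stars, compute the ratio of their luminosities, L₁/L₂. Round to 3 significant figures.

d₁ = 1/p₁ = 1/0.1728″ = 5.787 pc; d₂ = 1/p₂ = 1/0.1404″ = 7.1225 pc.
M₁ = m₁ − 5 log₁₀ d₁ + 5 = 10.58 − 3.8123 + 5 = 11.7677.
M₂ = 8.00 − 4.2632 + 5 = 8.7368.
L₁/L₂ = 10^(0.4(M₂ − M₁)) = 10^(0.4 × (-3.0309)) = 10^(-1.21236) = 0.061325.

L₁/L₂ = 0.0613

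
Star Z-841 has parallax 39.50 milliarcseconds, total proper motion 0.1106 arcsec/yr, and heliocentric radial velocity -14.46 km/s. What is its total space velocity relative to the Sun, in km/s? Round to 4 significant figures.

d = 1/p = 1/0.03950″ = 25.316 pc.
v_t = 4.740 μ d = 4.740 × 0.1106 × 25.316 = 13.272 km/s.
v = √(v_r² + v_t²) = √((-14.46)² + 13.272²) = √385.238 = 19.627 km/s.

19.63 km/s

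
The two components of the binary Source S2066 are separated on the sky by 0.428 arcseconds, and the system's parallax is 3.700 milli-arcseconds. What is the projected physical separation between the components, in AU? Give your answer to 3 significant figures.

d = 1/p = 1/0.003700″ = 270.27 pc.
At distance d (pc), an angle of θ arcsec spans θ·d AU: s = 0.428 × 270.27 = 115.68 AU.

116 AU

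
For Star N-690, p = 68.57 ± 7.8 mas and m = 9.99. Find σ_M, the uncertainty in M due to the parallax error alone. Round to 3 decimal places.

M = m − 5 log₁₀ d + 5 = m + 5 log₁₀ p + 5, so ∂M/∂p = 5/(p ln 10).
σ_M = (5/ln 10) · (σ_p/p) = 2.1715 × 7.8/68.57 = 2.1715 × 0.11375 = 0.24701.

σ_M = 0.247 mag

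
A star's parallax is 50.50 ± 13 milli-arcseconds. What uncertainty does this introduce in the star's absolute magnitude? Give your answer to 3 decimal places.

M = m − 5 log₁₀ d + 5 = m + 5 log₁₀ p + 5, so ∂M/∂p = 5/(p ln 10).
σ_M = (5/ln 10) · (σ_p/p) = 2.1715 × 13/50.50 = 2.1715 × 0.25743 = 0.55901.

σ_M = 0.559 mag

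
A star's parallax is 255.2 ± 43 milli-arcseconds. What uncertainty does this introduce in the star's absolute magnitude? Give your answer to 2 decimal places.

σ_M = 0.37 mag

M = m − 5 log₁₀ d + 5 = m + 5 log₁₀ p + 5, so ∂M/∂p = 5/(p ln 10).
σ_M = (5/ln 10) · (σ_p/p) = 2.1715 × 43/255.2 = 2.1715 × 0.1685 = 0.3659.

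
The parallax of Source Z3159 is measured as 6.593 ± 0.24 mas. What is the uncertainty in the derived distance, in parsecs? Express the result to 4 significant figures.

5.521 pc

d = 1/p, so σ_d = σ_p / p².
σ_d = 0.000240 / (0.006593)² = 0.000240 / 0.000043468 = 5.5213 pc.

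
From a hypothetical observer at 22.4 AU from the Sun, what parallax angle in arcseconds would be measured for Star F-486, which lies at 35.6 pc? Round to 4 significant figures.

p (arcsec) = B (AU) / d (pc).
p = 22.4 / 35.6 = 0.62921 arcsec.

0.6292 arcsec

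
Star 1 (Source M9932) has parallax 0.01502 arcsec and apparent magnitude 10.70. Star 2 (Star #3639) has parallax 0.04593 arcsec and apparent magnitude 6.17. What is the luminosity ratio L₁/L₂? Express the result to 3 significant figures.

L₁/L₂ = 0.144

d₁ = 1/p₁ = 1/0.01502″ = 66.578 pc; d₂ = 1/p₂ = 1/0.04593″ = 21.772 pc.
M₁ = m₁ − 5 log₁₀ d₁ + 5 = 10.70 − 9.1167 + 5 = 6.5833.
M₂ = 6.17 − 6.6895 + 5 = 4.4805.
L₁/L₂ = 10^(0.4(M₂ − M₁)) = 10^(0.4 × (-2.1028)) = 10^(-0.84112) = 0.14417.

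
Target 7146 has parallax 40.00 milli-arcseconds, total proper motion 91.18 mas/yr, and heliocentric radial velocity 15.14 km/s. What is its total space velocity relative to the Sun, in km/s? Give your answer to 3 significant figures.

d = 1/p = 1/0.04000″ = 25 pc.
μ = 91.18 mas/yr = 0.09118 ″/yr.
v_t = 4.740 μ d = 4.740 × 0.09118 × 25 = 10.805 km/s.
v = √(v_r² + v_t²) = √(15.14² + 10.805²) = √345.968 = 18.6 km/s.

18.6 km/s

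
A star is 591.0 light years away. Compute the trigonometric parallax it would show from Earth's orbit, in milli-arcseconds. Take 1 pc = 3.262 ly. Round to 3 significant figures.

5.52 mas

d = 591.0 ly ÷ 3.262 = 181.18 pc.
p = 1/d = 1/181.18 = 0.0055194 arcsec.
= 0.0055194 × 1000 = 5.5194 mas.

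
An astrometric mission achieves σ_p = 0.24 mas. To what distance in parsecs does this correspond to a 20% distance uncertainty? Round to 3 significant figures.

σ_d/d = σ_p/p, so the condition is σ_p/p ≤ 0.20, i.e. p ≥ σ_p/0.20.
p_min = 0.24/0.20 = 1.2 mas = 0.0012 arcsec.
d_max = 1/p_min = 1/0.0012 = 833.33 pc.

833 pc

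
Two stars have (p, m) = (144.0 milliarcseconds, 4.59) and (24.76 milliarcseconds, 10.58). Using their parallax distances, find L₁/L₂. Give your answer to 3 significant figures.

d₁ = 1/p₁ = 1/0.1440″ = 6.9444 pc; d₂ = 1/p₂ = 1/0.02476″ = 40.388 pc.
M₁ = m₁ − 5 log₁₀ d₁ + 5 = 4.59 − 4.2082 + 5 = 5.3818.
M₂ = 10.58 − 8.0313 + 5 = 7.5487.
L₁/L₂ = 10^(0.4(M₂ − M₁)) = 10^(0.4 × 2.1669) = 10^0.86676 = 7.358.

L₁/L₂ = 7.36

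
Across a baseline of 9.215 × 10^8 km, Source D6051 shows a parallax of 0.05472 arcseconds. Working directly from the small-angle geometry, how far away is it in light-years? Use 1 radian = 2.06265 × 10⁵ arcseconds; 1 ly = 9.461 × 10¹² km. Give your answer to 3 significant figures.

367 ly

θ = 0.05472″ = 0.05472/206265 = 2.6529 × 10^-7 rad.
d = B/θ = (9.215 × 10^8) / (2.6529 × 10^-7) = 3.4736 × 10^15 km = (3.4736 × 10^15) / (9.461 × 10^12) ly = 367.15 ly.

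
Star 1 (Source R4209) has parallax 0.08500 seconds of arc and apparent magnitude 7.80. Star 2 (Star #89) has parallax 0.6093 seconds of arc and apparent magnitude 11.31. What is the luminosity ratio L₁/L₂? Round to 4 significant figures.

L₁/L₂ = 1303

d₁ = 1/p₁ = 1/0.08500″ = 11.765 pc; d₂ = 1/p₂ = 1/0.6093″ = 1.6412 pc.
M₁ = m₁ − 5 log₁₀ d₁ + 5 = 7.80 − 5.3530 + 5 = 7.4470.
M₂ = 11.31 − 1.0758 + 5 = 15.2342.
L₁/L₂ = 10^(0.4(M₂ − M₁)) = 10^(0.4 × 7.7872) = 10^3.11488 = 1302.8.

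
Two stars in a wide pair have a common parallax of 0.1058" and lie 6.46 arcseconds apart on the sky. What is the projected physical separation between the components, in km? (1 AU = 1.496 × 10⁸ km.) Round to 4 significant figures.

9.134 × 10^9 km

d = 1/p = 1/0.1058″ = 9.4518 pc.
At distance d (pc), an angle of θ arcsec spans θ·d AU: s = 6.46 × 9.4518 = 61.059 AU.
= 61.059 × 1.496 × 10⁸ km = 9.1344 × 10^9 km.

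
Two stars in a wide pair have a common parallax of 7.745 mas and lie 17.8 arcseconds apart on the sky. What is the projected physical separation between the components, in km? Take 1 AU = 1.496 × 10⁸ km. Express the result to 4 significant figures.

d = 1/p = 1/0.007745″ = 129.12 pc.
At distance d (pc), an angle of θ arcsec spans θ·d AU: s = 17.8 × 129.12 = 2298.3 AU.
= 2298.3 × 1.496 × 10⁸ km = 3.4383 × 10^11 km.

3.438 × 10^11 km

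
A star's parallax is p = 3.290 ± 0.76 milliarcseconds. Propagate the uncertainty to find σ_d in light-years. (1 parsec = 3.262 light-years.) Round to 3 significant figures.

229 ly

d = 1/p, so σ_d = σ_p / p².
σ_d = 0.000760 / (0.003290)² = 0.000760 / 0.000010824 = 70.214 pc = 70.214 × 3.262 ly = 229.04 ly.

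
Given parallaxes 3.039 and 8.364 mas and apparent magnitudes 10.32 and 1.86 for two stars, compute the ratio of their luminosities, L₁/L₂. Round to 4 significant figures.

d₁ = 1/p₁ = 1/0.003039″ = 329.06 pc; d₂ = 1/p₂ = 1/0.008364″ = 119.56 pc.
M₁ = m₁ − 5 log₁₀ d₁ + 5 = 10.32 − 12.5864 + 5 = 2.7336.
M₂ = 1.86 − 10.3879 + 5 = -3.5279.
L₁/L₂ = 10^(0.4(M₂ − M₁)) = 10^(0.4 × (-6.2615)) = 10^(-2.50460) = 0.003129.

L₁/L₂ = 0.003129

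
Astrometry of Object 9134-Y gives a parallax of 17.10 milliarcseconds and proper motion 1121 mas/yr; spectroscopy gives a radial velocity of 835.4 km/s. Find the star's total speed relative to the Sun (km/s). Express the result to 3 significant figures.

d = 1/p = 1/0.01710″ = 58.48 pc.
μ = 1121 mas/yr = 1.121 ″/yr.
v_t = 4.740 μ d = 4.740 × 1.121 × 58.48 = 310.74 km/s.
v = √(v_r² + v_t²) = √(835.4² + 310.74²) = √794453 = 891.32 km/s.

891 km/s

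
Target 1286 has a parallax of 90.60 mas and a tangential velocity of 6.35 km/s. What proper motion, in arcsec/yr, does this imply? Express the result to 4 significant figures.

0.1214 arcsec/yr

d = 1/p = 1/0.09060″ = 11.038 pc.
μ = v_t / (4.74 d) = 6.35 / (4.74 × 11.038) = 6.35 / 52.32 = 0.12137 ″/yr.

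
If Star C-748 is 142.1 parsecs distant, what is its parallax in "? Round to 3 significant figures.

0.00704 "

p = 1/d = 1/142.1 = 0.0070373 arcsec.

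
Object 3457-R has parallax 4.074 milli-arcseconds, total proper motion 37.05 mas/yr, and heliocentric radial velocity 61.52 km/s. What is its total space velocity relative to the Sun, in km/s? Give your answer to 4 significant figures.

75.12 km/s

d = 1/p = 1/0.004074″ = 245.46 pc.
μ = 37.05 mas/yr = 0.03705 ″/yr.
v_t = 4.740 μ d = 4.740 × 0.03705 × 245.46 = 43.107 km/s.
v = √(v_r² + v_t²) = √(61.52² + 43.107²) = √5642.92 = 75.119 km/s.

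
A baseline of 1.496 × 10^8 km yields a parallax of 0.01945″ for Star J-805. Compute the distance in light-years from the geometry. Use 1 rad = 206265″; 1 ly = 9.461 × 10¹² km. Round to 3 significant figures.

168 ly

θ = 0.01945″ = 0.01945/206265 = 9.4296 × 10^-8 rad.
d = B/θ = (1.496 × 10^8) / (9.4296 × 10^-8) = 1.5865 × 10^15 km = (1.5865 × 10^15) / (9.461 × 10^12) ly = 167.69 ly.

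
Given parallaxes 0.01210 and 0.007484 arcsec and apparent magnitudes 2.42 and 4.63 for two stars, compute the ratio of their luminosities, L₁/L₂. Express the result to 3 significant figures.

d₁ = 1/p₁ = 1/0.01210″ = 82.645 pc; d₂ = 1/p₂ = 1/0.007484″ = 133.62 pc.
M₁ = m₁ − 5 log₁₀ d₁ + 5 = 2.42 − 9.5861 + 5 = -2.1661.
M₂ = 4.63 − 10.6294 + 5 = -0.9994.
L₁/L₂ = 10^(0.4(M₂ − M₁)) = 10^(0.4 × 1.1667) = 10^0.46668 = 2.9287.

L₁/L₂ = 2.93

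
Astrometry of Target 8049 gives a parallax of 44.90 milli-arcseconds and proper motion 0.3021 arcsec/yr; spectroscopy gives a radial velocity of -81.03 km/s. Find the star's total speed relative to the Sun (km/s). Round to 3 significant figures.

d = 1/p = 1/0.04490″ = 22.272 pc.
v_t = 4.740 μ d = 4.740 × 0.3021 × 22.272 = 31.892 km/s.
v = √(v_r² + v_t²) = √((-81.03)² + 31.892²) = √7582.96 = 87.08 km/s.

87.1 km/s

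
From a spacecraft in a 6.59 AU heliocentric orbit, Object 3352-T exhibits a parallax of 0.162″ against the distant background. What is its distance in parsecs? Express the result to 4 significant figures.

40.68 pc

With baseline B (in AU) and parallax p (in arcsec), d = B/p parsecs.
d = 6.59 / 0.162 = 40.679 pc.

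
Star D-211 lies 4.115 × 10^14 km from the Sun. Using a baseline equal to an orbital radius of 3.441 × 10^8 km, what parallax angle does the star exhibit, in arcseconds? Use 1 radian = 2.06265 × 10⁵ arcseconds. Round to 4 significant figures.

θ ≈ B/d = (3.441 × 10^8) / (4.115 × 10^14) = 8.3621 × 10^-7 rad.
In arcseconds: 8.3621 × 10^-7 × 206265 = 0.17248″.

0.1725 arcsec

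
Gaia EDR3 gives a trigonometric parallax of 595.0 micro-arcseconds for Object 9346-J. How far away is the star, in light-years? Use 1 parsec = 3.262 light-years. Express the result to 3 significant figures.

p = 595.0 micro-arcseconds = 0.0005950 arcsec.
d = 1/p = 1/0.0005950 = 1680.7 pc.
In light-years: 1680.7 × 3.262 = 5482.4 ly.

5480 light years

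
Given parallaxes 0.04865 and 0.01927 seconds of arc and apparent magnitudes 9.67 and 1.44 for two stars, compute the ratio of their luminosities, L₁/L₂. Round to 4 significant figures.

d₁ = 1/p₁ = 1/0.04865″ = 20.555 pc; d₂ = 1/p₂ = 1/0.01927″ = 51.894 pc.
M₁ = m₁ − 5 log₁₀ d₁ + 5 = 9.67 − 6.5646 + 5 = 8.1054.
M₂ = 1.44 − 8.5756 + 5 = -2.1356.
L₁/L₂ = 10^(0.4(M₂ − M₁)) = 10^(0.4 × (-10.2410)) = 10^(-4.09640) = 0.000080094.

L₁/L₂ = 8.009 × 10^-5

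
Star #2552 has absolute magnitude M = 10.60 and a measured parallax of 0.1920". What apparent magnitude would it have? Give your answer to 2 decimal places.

d = 1/p = 1/0.1920″ = 5.2083 pc.
m − M = 5 log₁₀ d − 5 = 5 log₁₀(5.2083) − 5 = 3.5835 − 5 = -1.4165.
m = M + (m − M) = 10.60 + (-1.4165) = 9.18.

m = 9.18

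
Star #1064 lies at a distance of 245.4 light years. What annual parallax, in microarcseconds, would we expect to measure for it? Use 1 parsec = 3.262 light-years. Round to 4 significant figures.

13290 μas

d = 245.4 ly ÷ 3.262 = 75.23 pc.
p = 1/d = 1/75.23 = 0.013293 arcsec.
= 0.013293 × 10⁶ = 13293 μas.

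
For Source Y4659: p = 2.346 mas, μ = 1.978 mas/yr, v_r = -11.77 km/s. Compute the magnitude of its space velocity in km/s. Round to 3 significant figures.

d = 1/p = 1/0.002346″ = 426.26 pc.
μ = 1.978 mas/yr = 0.001978 ″/yr.
v_t = 4.740 μ d = 4.740 × 0.001978 × 426.26 = 3.9965 km/s.
v = √(v_r² + v_t²) = √((-11.77)² + 3.9965²) = √154.505 = 12.43 km/s.

12.4 km/s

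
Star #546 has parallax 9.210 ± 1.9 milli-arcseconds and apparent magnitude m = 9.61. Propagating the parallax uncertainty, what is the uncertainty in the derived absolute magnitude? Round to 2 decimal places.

M = m − 5 log₁₀ d + 5 = m + 5 log₁₀ p + 5, so ∂M/∂p = 5/(p ln 10).
σ_M = (5/ln 10) · (σ_p/p) = 2.1715 × 1.9/9.210 = 2.1715 × 0.2063 = 0.44798.

σ_M = 0.45 mag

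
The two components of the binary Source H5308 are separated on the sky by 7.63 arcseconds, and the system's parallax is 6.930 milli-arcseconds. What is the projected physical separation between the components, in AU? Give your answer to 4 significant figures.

d = 1/p = 1/0.006930″ = 144.3 pc.
At distance d (pc), an angle of θ arcsec spans θ·d AU: s = 7.63 × 144.3 = 1101 AU.

1101 AU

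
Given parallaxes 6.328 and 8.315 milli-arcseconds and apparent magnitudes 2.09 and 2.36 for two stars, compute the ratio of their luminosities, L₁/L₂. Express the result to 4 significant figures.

L₁/L₂ = 2.214

d₁ = 1/p₁ = 1/0.006328″ = 158.03 pc; d₂ = 1/p₂ = 1/0.008315″ = 120.26 pc.
M₁ = m₁ − 5 log₁₀ d₁ + 5 = 2.09 − 10.9937 + 5 = -3.9037.
M₂ = 2.36 − 10.4006 + 5 = -3.0406.
L₁/L₂ = 10^(0.4(M₂ − M₁)) = 10^(0.4 × 0.8631) = 10^0.34524 = 2.2143.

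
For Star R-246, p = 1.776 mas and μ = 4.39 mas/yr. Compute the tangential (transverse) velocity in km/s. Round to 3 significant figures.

d = 1/p = 1/0.001776″ = 563.06 pc.
μ = 4.39 mas/yr = 0.00439 ″/yr.
v_t = 4.74 × μ × d = 4.74 × 0.00439 × 563.06 = 11.716 km/s.

11.7 km/s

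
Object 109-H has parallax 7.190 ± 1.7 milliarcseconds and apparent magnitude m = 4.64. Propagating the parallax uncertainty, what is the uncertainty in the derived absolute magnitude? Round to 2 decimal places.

M = m − 5 log₁₀ d + 5 = m + 5 log₁₀ p + 5, so ∂M/∂p = 5/(p ln 10).
σ_M = (5/ln 10) · (σ_p/p) = 2.1715 × 1.7/7.190 = 2.1715 × 0.23644 = 0.51343.

σ_M = 0.51 mag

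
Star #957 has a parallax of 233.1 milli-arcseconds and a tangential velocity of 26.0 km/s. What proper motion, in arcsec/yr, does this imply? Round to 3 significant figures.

d = 1/p = 1/0.2331″ = 4.29 pc.
μ = v_t / (4.74 d) = 26.0 / (4.74 × 4.29) = 26.0 / 20.335 = 1.2786 ″/yr.

1.28 arcsec/yr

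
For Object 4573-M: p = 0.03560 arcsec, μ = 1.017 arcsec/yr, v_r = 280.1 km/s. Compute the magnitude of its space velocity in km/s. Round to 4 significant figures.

d = 1/p = 1/0.03560″ = 28.09 pc.
v_t = 4.740 μ d = 4.740 × 1.017 × 28.09 = 135.41 km/s.
v = √(v_r² + v_t²) = √(280.1² + 135.41²) = √96791.9 = 311.11 km/s.

311.1 km/s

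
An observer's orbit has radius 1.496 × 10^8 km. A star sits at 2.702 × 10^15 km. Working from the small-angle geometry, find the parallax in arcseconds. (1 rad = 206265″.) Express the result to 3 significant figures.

0.0114 arcsec

θ ≈ B/d = (1.496 × 10^8) / (2.702 × 10^15) = 5.5366 × 10^-8 rad.
In arcseconds: 5.5366 × 10^-8 × 206265 = 0.01142″.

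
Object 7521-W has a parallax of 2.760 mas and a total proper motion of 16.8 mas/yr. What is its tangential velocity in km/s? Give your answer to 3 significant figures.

d = 1/p = 1/0.002760″ = 362.32 pc.
μ = 16.8 mas/yr = 0.0168 ″/yr.
v_t = 4.74 × μ × d = 4.74 × 0.0168 × 362.32 = 28.852 km/s.

28.9 km/s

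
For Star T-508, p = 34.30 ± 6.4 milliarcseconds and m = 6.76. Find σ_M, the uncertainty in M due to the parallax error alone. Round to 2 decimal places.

M = m − 5 log₁₀ d + 5 = m + 5 log₁₀ p + 5, so ∂M/∂p = 5/(p ln 10).
σ_M = (5/ln 10) · (σ_p/p) = 2.1715 × 6.4/34.30 = 2.1715 × 0.18659 = 0.40518.

σ_M = 0.41 mag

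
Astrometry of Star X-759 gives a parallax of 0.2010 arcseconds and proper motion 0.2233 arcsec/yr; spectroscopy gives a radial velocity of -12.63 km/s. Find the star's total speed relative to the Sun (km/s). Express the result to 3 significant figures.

13.7 km/s

d = 1/p = 1/0.2010″ = 4.9751 pc.
v_t = 4.740 μ d = 4.740 × 0.2233 × 4.9751 = 5.2659 km/s.
v = √(v_r² + v_t²) = √((-12.63)² + 5.2659²) = √187.247 = 13.684 km/s.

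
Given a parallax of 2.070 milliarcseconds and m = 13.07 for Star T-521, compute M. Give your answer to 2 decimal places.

M = 4.65

d = 1/p = 1/0.002070″ = 483.09 pc.
m − M = 5 log₁₀(483.09) − 5 = 13.4201 − 5 = 8.4201.
M = m − (m − M) = 13.07 − 8.4201 = 4.65.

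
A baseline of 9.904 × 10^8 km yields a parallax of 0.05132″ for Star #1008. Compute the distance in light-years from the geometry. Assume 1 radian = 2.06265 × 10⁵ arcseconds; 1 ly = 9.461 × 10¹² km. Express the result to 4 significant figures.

θ = 0.05132″ = 0.05132/206265 = 2.4881 × 10^-7 rad.
d = B/θ = (9.904 × 10^8) / (2.4881 × 10^-7) = 3.9805 × 10^15 km = (3.9805 × 10^15) / (9.461 × 10^12) ly = 420.73 ly.

420.7 ly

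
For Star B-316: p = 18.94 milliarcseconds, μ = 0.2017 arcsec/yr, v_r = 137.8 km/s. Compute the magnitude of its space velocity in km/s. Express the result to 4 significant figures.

146.8 km/s

d = 1/p = 1/0.01894″ = 52.798 pc.
v_t = 4.740 μ d = 4.740 × 0.2017 × 52.798 = 50.478 km/s.
v = √(v_r² + v_t²) = √(137.8² + 50.478²) = √21536.9 = 146.75 km/s.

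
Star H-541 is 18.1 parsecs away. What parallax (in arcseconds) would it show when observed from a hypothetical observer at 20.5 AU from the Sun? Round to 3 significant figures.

p (arcsec) = B (AU) / d (pc).
p = 20.5 / 18.1 = 1.1326 arcsec.

1.13 arcsec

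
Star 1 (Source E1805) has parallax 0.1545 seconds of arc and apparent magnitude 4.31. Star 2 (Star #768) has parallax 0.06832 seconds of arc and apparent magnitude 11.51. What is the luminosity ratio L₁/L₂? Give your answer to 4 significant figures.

d₁ = 1/p₁ = 1/0.1545″ = 6.4725 pc; d₂ = 1/p₂ = 1/0.06832″ = 14.637 pc.
M₁ = m₁ − 5 log₁₀ d₁ + 5 = 4.31 − 4.0554 + 5 = 5.2546.
M₂ = 11.51 − 5.8273 + 5 = 10.6827.
L₁/L₂ = 10^(0.4(M₂ − M₁)) = 10^(0.4 × 5.4281) = 10^2.17124 = 148.33.

L₁/L₂ = 148.3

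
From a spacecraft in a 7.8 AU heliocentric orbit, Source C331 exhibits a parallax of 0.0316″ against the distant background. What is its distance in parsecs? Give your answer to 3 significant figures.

247 pc

With baseline B (in AU) and parallax p (in arcsec), d = B/p parsecs.
d = 7.8 / 0.0316 = 246.84 pc.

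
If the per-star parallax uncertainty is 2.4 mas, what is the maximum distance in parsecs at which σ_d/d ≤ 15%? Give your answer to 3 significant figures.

62.5 pc

σ_d/d = σ_p/p, so the condition is σ_p/p ≤ 0.15, i.e. p ≥ σ_p/0.15.
p_min = 2.4/0.15 = 16 mas = 0.016 arcsec.
d_max = 1/p_min = 1/0.016 = 62.5 pc.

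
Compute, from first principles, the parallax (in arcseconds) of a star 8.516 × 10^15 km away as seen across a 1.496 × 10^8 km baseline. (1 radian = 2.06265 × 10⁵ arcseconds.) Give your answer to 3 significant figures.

θ ≈ B/d = (1.496 × 10^8) / (8.516 × 10^15) = 1.7567 × 10^-8 rad.
In arcseconds: 1.7567 × 10^-8 × 206265 = 0.0036235″.

0.00362 arcsec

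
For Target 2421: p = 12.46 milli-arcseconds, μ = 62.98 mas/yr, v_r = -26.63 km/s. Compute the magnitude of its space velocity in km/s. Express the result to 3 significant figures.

d = 1/p = 1/0.01246″ = 80.257 pc.
μ = 62.98 mas/yr = 0.06298 ″/yr.
v_t = 4.740 μ d = 4.740 × 0.06298 × 80.257 = 23.959 km/s.
v = √(v_r² + v_t²) = √((-26.63)² + 23.959²) = √1283.19 = 35.822 km/s.

35.8 km/s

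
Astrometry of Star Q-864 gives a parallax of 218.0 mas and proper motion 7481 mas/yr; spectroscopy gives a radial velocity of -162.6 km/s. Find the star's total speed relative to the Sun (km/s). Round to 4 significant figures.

d = 1/p = 1/0.2180″ = 4.5872 pc.
μ = 7481 mas/yr = 7.481 ″/yr.
v_t = 4.740 μ d = 4.740 × 7.481 × 4.5872 = 162.66 km/s.
v = √(v_r² + v_t²) = √((-162.6)² + 162.66²) = √52897 = 229.99 km/s.

230.0 km/s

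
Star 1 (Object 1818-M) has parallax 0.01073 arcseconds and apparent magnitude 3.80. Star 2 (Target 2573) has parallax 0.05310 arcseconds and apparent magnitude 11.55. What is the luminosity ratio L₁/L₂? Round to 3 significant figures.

L₁/L₂ = 30800

d₁ = 1/p₁ = 1/0.01073″ = 93.197 pc; d₂ = 1/p₂ = 1/0.05310″ = 18.832 pc.
M₁ = m₁ − 5 log₁₀ d₁ + 5 = 3.80 − 9.8470 + 5 = -1.0470.
M₂ = 11.55 − 6.3745 + 5 = 10.1755.
L₁/L₂ = 10^(0.4(M₂ − M₁)) = 10^(0.4 × 11.2225) = 10^4.48900 = 30832.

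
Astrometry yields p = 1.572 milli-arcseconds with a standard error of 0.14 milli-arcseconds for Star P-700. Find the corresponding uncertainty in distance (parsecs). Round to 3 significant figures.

56.7 pc

d = 1/p, so σ_d = σ_p / p².
σ_d = 0.000140 / (0.001572)² = 0.000140 / 0.0000024712 = 56.653 pc.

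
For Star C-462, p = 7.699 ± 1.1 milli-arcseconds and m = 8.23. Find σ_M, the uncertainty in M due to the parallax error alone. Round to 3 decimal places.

σ_M = 0.310 mag

M = m − 5 log₁₀ d + 5 = m + 5 log₁₀ p + 5, so ∂M/∂p = 5/(p ln 10).
σ_M = (5/ln 10) · (σ_p/p) = 2.1715 × 1.1/7.699 = 2.1715 × 0.14288 = 0.31026.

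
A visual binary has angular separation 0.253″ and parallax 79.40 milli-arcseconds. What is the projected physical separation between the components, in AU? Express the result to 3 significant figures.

3.19 AU

d = 1/p = 1/0.07940″ = 12.594 pc.
At distance d (pc), an angle of θ arcsec spans θ·d AU: s = 0.253 × 12.594 = 3.1863 AU.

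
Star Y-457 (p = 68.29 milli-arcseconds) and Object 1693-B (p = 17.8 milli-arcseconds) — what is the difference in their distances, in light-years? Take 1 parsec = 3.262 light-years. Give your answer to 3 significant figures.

d_A = 1/0.06829″ = 14.643 pc; d_B = 1/0.01780″ = 56.18 pc.
|d_B − d_A| = |56.18 − 14.643| = 41.537 pc = 41.537 × 3.262 ly = 135.49 ly.

135 ly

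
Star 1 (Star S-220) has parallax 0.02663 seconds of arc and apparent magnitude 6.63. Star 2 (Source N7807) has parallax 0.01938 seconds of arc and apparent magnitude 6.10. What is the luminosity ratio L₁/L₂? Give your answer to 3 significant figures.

d₁ = 1/p₁ = 1/0.02663″ = 37.552 pc; d₂ = 1/p₂ = 1/0.01938″ = 51.6 pc.
M₁ = m₁ − 5 log₁₀ d₁ + 5 = 6.63 − 7.8732 + 5 = 3.7568.
M₂ = 6.10 − 8.5632 + 5 = 2.5368.
L₁/L₂ = 10^(0.4(M₂ − M₁)) = 10^(0.4 × (-1.2200)) = 10^(-0.48800) = 0.32509.

L₁/L₂ = 0.325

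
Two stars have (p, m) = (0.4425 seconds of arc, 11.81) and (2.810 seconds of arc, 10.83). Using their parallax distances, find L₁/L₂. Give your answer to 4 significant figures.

d₁ = 1/p₁ = 1/0.4425″ = 2.2599 pc; d₂ = 1/p₂ = 1/2.810″ = 0.35587 pc.
M₁ = m₁ − 5 log₁₀ d₁ + 5 = 11.81 − 1.7704 + 5 = 15.0396.
M₂ = 10.83 − (-2.2435) + 5 = 18.0735.
L₁/L₂ = 10^(0.4(M₂ − M₁)) = 10^(0.4 × 3.0339) = 10^1.21356 = 16.352.

L₁/L₂ = 16.35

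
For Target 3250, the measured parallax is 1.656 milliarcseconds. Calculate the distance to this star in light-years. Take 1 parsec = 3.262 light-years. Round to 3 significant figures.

1970 light years

p = 1.656 milliarcseconds = 0.001656 arcsec.
d = 1/p = 1/0.001656 = 603.86 pc.
In light-years: 603.86 × 3.262 = 1969.8 ly.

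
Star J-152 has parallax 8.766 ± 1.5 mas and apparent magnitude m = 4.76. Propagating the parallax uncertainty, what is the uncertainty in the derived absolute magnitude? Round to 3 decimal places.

M = m − 5 log₁₀ d + 5 = m + 5 log₁₀ p + 5, so ∂M/∂p = 5/(p ln 10).
σ_M = (5/ln 10) · (σ_p/p) = 2.1715 × 1.5/8.766 = 2.1715 × 0.17112 = 0.37159.

σ_M = 0.372 mag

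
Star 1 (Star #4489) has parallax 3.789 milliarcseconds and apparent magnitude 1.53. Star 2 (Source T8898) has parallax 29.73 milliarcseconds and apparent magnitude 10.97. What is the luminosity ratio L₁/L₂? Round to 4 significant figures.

L₁/L₂ = 367600

d₁ = 1/p₁ = 1/0.003789″ = 263.92 pc; d₂ = 1/p₂ = 1/0.02973″ = 33.636 pc.
M₁ = m₁ − 5 log₁₀ d₁ + 5 = 1.53 − 12.1074 + 5 = -5.5774.
M₂ = 10.97 − 7.6340 + 5 = 8.3360.
L₁/L₂ = 10^(0.4(M₂ − M₁)) = 10^(0.4 × 13.9134) = 10^5.56536 = 3.6759 × 10^5.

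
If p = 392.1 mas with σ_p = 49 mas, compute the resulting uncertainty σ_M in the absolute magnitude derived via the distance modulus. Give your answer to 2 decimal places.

σ_M = 0.27 mag

M = m − 5 log₁₀ d + 5 = m + 5 log₁₀ p + 5, so ∂M/∂p = 5/(p ln 10).
σ_M = (5/ln 10) · (σ_p/p) = 2.1715 × 49/392.1 = 2.1715 × 0.12497 = 0.27137.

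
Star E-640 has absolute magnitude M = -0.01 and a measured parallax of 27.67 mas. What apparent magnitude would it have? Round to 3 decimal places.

d = 1/p = 1/0.02767″ = 36.14 pc.
m − M = 5 log₁₀ d − 5 = 5 log₁₀(36.14) − 5 = 7.7899 − 5 = 2.7899.
m = M + (m − M) = -0.01 + 2.7899 = 2.780.

m = 2.780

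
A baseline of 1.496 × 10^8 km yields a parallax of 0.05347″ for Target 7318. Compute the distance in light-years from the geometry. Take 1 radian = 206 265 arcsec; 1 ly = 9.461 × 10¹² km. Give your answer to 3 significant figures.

θ = 0.05347″ = 0.05347/206265 = 2.5923 × 10^-7 rad.
d = B/θ = (1.496 × 10^8) / (2.5923 × 10^-7) = 5.7709 × 10^14 km = (5.7709 × 10^14) / (9.461 × 10^12) ly = 60.997 ly.

61.0 ly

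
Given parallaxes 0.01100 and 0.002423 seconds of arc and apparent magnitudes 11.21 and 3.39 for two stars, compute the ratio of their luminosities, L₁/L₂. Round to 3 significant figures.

d₁ = 1/p₁ = 1/0.01100″ = 90.909 pc; d₂ = 1/p₂ = 1/0.002423″ = 412.71 pc.
M₁ = m₁ − 5 log₁₀ d₁ + 5 = 11.21 − 9.7930 + 5 = 6.4170.
M₂ = 3.39 − 13.0782 + 5 = -4.6882.
L₁/L₂ = 10^(0.4(M₂ − M₁)) = 10^(0.4 × (-11.1052)) = 10^(-4.44208) = 0.000036134.

L₁/L₂ = 3.61 × 10^-5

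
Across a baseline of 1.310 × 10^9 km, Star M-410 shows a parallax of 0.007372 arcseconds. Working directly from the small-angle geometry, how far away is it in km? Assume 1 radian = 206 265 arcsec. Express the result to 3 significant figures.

3.67 × 10^16 km

θ = 0.007372″ = 0.007372/206265 = 3.5740 × 10^-8 rad.
d = B/θ = (1.310 × 10^9) / (3.5740 × 10^-8) = 3.6654 × 10^16 km.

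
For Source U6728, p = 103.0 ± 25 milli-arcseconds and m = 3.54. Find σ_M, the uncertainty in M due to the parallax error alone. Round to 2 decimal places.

σ_M = 0.53 mag

M = m − 5 log₁₀ d + 5 = m + 5 log₁₀ p + 5, so ∂M/∂p = 5/(p ln 10).
σ_M = (5/ln 10) · (σ_p/p) = 2.1715 × 25/103.0 = 2.1715 × 0.24272 = 0.52707.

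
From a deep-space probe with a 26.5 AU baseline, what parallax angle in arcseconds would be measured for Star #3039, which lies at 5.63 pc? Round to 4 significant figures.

p (arcsec) = B (AU) / d (pc).
p = 26.5 / 5.63 = 4.7069 arcsec.

4.707 arcsec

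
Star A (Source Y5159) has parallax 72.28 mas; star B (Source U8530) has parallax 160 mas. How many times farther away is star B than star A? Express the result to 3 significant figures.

Since d = 1/p, d_B/d_A = p_A/p_B.
= 72.28 / 160 = 0.45175.

0.452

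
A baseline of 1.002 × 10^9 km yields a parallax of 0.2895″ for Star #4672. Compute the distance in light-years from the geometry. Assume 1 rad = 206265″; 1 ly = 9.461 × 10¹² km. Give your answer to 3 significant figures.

θ = 0.2895″ = 0.2895/206265 = 1.4035 × 10^-6 rad.
d = B/θ = (1.002 × 10^9) / (1.4035 × 10^-6) = 7.1393 × 10^14 km = (7.1393 × 10^14) / (9.461 × 10^12) ly = 75.46 ly.

75.5 ly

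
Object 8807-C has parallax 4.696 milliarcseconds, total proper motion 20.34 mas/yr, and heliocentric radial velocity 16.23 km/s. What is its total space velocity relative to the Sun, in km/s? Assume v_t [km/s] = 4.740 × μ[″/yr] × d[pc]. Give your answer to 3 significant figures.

26.2 km/s

d = 1/p = 1/0.004696″ = 212.95 pc.
μ = 20.34 mas/yr = 0.02034 ″/yr.
v_t = 4.740 μ d = 4.740 × 0.02034 × 212.95 = 20.531 km/s.
v = √(v_r² + v_t²) = √(16.23² + 20.531²) = √684.935 = 26.171 km/s.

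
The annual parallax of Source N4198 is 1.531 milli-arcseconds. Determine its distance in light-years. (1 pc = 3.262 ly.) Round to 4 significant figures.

p = 1.531 milli-arcseconds = 0.001531 arcsec.
d = 1/p = 1/0.001531 = 653.17 pc.
In light-years: 653.17 × 3.262 = 2130.6 ly.

2131 light years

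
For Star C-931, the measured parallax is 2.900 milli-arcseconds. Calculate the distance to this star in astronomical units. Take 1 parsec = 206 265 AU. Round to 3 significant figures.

p = 2.900 milli-arcseconds = 0.002900 arcsec.
d = 1/p = 1/0.002900 = 344.83 pc.
In AU: 344.83 × 206265 = 7.1126 × 10^7 AU.

7.11 × 10^7 AU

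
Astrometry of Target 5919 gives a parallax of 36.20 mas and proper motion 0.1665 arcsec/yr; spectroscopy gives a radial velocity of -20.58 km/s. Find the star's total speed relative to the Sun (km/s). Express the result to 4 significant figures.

d = 1/p = 1/0.03620″ = 27.624 pc.
v_t = 4.740 μ d = 4.740 × 0.1665 × 27.624 = 21.801 km/s.
v = √(v_r² + v_t²) = √((-20.58)² + 21.801²) = √898.82 = 29.98 km/s.

29.98 km/s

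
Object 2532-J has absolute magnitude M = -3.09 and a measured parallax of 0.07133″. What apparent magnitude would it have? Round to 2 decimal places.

m = -2.36

d = 1/p = 1/0.07133″ = 14.019 pc.
m − M = 5 log₁₀ d − 5 = 5 log₁₀(14.019) − 5 = 5.7336 − 5 = 0.7336.
m = M + (m − M) = -3.09 + 0.7336 = -2.36.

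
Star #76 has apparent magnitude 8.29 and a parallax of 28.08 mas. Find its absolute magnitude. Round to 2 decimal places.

M = 5.53

d = 1/p = 1/0.02808″ = 35.613 pc.
m − M = 5 log₁₀(35.613) − 5 = 7.7580 − 5 = 2.7580.
M = m − (m − M) = 8.29 − 2.7580 = 5.53.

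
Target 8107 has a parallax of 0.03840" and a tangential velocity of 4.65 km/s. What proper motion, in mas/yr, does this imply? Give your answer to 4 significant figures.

d = 1/p = 1/0.03840″ = 26.042 pc.
μ = v_t / (4.74 d) = 4.65 / (4.74 × 26.042) = 4.65 / 123.44 = 0.03767 ″/yr = 37.67 mas/yr.

37.67 mas/yr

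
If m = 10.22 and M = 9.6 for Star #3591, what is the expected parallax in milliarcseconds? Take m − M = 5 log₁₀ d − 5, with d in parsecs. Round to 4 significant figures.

75.16 mas

m − M = 10.22 − 9.6 = 0.62.
d = 10^((m−M)/5 + 1) = 10^1.124 = 13.305 pc.
p = 1/d = 1/13.305 = 0.07516 arcsec = 75.16 mas.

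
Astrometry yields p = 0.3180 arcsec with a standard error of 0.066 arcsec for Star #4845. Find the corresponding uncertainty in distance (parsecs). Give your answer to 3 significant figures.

0.653 pc

d = 1/p, so σ_d = σ_p / p².
σ_d = 0.0660 / (0.3180)² = 0.0660 / 0.10112 = 0.65269 pc.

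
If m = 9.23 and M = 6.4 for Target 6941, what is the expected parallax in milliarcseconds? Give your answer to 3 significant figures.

m − M = 9.23 − 6.4 = 2.83.
d = 10^((m−M)/5 + 1) = 10^1.566 = 36.813 pc.
p = 1/d = 1/36.813 = 0.027164 arcsec = 27.164 mas.

27.2 mas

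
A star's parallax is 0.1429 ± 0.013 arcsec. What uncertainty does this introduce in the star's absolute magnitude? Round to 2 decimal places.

M = m − 5 log₁₀ d + 5 = m + 5 log₁₀ p + 5, so ∂M/∂p = 5/(p ln 10).
σ_M = (5/ln 10) · (σ_p/p) = 2.1715 × 0.013/0.1429 = 2.1715 × 0.090973 = 0.19755.

σ_M = 0.20 mag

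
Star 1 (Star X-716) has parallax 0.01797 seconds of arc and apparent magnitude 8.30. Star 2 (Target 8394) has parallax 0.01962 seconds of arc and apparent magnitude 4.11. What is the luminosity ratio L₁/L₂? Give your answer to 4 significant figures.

d₁ = 1/p₁ = 1/0.01797″ = 55.648 pc; d₂ = 1/p₂ = 1/0.01962″ = 50.968 pc.
M₁ = m₁ − 5 log₁₀ d₁ + 5 = 8.30 − 8.7272 + 5 = 4.5728.
M₂ = 4.11 − 8.5365 + 5 = 0.5735.
L₁/L₂ = 10^(0.4(M₂ − M₁)) = 10^(0.4 × (-3.9993)) = 10^(-1.59972) = 0.025135.

L₁/L₂ = 0.02514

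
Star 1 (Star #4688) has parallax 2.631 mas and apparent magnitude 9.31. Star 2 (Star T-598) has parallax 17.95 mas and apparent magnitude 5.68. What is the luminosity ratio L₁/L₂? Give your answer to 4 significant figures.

d₁ = 1/p₁ = 1/0.002631″ = 380.08 pc; d₂ = 1/p₂ = 1/0.01795″ = 55.71 pc.
M₁ = m₁ − 5 log₁₀ d₁ + 5 = 9.31 − 12.8994 + 5 = 1.4106.
M₂ = 5.68 − 8.7297 + 5 = 1.9503.
L₁/L₂ = 10^(0.4(M₂ − M₁)) = 10^(0.4 × 0.5397) = 10^0.21588 = 1.6439.

L₁/L₂ = 1.644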